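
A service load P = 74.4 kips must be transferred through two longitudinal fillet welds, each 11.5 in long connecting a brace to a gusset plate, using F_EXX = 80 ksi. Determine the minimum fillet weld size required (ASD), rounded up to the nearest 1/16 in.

Total weld length L = 23 in.
Required throat t_e = P × Ω / (0.6 F_EXX × L) = 74.4 × 2.0 / (0.6 × 80 × 23) = 0.1348 in.
Required leg w = t_e / 0.707 = 0.1906 in → use 1/4 in.

w = 1/4 in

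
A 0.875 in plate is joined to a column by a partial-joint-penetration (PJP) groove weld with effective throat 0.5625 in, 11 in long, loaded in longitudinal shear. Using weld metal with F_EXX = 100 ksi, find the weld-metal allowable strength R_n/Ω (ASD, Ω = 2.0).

R_n/Ω ≈ 186 kip

Effective throat (given) t_e = 0.5625 in.
A_we = 0.5625 × 11 = 6.188 in².
F_nw = 0.6 F_EXX = 60 ksi.
R_n/Ω = (60 × 6.188) / 2.0 = 185.6 kip.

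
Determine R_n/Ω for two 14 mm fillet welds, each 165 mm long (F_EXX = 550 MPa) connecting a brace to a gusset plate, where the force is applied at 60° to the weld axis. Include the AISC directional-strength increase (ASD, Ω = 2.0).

t_e = 0.707 × 14 = 9.898 mm; A_we = 9.898 × 330 = 3266 mm².
Directional factor: 1.0 + 0.5 sin^1.5(60°) = 1.403.
F_nw = 0.6 × 550 × 1.403 = 463 MPa.
R_n/Ω = (463 × 3266) / 2.0 × 10⁻³ = 756.1 kN.

R_n/Ω ≈ 756 kN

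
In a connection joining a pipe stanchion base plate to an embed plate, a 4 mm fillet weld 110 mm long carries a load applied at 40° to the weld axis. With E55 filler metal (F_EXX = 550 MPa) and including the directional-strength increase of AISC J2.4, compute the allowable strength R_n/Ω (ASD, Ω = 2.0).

t_e = 0.707 × 4 = 2.828 mm; A_we = 2.828 × 110 = 311.1 mm².
Directional factor: 1.0 + 0.5 sin^1.5(40°) = 1.258.
F_nw = 0.6 × 550 × 1.258 = 415 MPa.
R_n/Ω = (415 × 311.1) / 2.0 × 10⁻³ = 64.55 kN.

R_n/Ω ≈ 64.6 kN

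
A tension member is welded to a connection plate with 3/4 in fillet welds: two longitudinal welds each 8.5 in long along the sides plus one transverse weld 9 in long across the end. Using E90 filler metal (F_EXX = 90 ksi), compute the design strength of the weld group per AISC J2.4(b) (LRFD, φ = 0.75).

t_e = 0.707 × 0.75 = 0.5302 in.
R_nwl = 0.6 × 90 × 0.5302 × 17 = 486.8 kips (longitudinal, 2 welds).
R_nwt = 0.6 × 90 × 0.5302 × 9 = 257.7 kips (transverse, base value).
(i) R_nwl + R_nwt = 744.5 kips; (ii) 0.85 R_nwl + 1.5 R_nwt = 800.3 kips.
R_n = max = 800.3 kips [governs: (ii)]; φR_n = 600.2 kips.

φR_n ≈ 600 kips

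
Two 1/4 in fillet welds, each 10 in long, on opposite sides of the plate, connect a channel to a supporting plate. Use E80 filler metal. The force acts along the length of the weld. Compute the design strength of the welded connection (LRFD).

φR_n ≈ 127 kips

E80XX → F_EXX = 80 ksi.
Effective throat t_e = 0.707 × 0.25 = 0.1767 in.
Total length L = 20 in; A_we = 0.1767 × 20 = 3.535 in².
F_nw = 0.6 F_EXX = 0.6 × 80 = 48 ksi.
φR_n = 0.75 × 48 × 3.535 = 127.3 kips.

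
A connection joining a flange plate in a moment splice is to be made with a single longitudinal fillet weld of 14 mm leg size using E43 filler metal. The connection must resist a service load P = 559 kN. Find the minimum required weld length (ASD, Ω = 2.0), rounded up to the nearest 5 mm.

L = 440 mm

E43XX → F_EXX = 430 MPa.
Throat t_e = 0.707 × 14 = 9.898 mm.
r_n/Ω = (0.6 × 430 × 9.898) / 2.0 = 1277 N/mm = 1.277 kN/mm.
L_req = P / (r_n/Ω) = 559 / 1.277 = 437.8 mm total.
Round up → use L = 440 mm.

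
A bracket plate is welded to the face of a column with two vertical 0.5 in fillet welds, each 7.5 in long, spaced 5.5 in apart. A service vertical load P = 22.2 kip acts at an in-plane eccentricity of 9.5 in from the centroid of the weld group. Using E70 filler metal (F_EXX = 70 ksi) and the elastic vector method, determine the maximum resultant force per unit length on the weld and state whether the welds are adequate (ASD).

Total weld length L_w = 15 in. Treat welds as unit-width lines.
Polar moment about centroid: J = 2[d³/12 + d(b/2)²] = 2[7.5³/12 + 7.5×2.75²] = 183.8 in³.
Direct shear f_v = P/L_w = 22.2 / 15 = 1.48 kip/in (vertical).
Torsion M = P·e = 22.2 × 9.5 = 210.9 kip·in.
Critical point at (x, y) = (2.75, 3.75) from centroid. f_tx = M·y/J = 4.304 kip/in; f_ty = M·x/J = 3.156 kip/in.
Resultant f_max = √[f_tx² + (f_v + f_ty)²] = √[4.304² + (1.48 + 3.156)²] = 6.326 kip/in.
Capacity per unit length: r_n/Ω = (1/2.0) × 0.6 × 70 × (0.707 × 0.5) = 7.423 kip/in.
6.326 ≤ 7.423 → adequate.

f_max ≈ 6.33 kip/in; adequate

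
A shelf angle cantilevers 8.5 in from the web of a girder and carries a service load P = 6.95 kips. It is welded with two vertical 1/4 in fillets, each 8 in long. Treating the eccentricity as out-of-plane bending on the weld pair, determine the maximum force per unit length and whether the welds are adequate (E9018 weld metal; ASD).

E90XX → F_EXX = 90 ksi.
L_w = 2 × 8 = 16 in; section modulus (unit throat) S = 2 × L²/6 = 21.33 in².
Direct shear f_v = P/L_w = 6.95/16 = 0.4344 kip/in.
Moment M = P × e = 6.95 × 8.5 = 59.075 kip·in; bending f_b = M/S = 2.769 kip/in.
f_max = √(f_v² + f_b²) = √(0.4344² + 2.769²) = 2.803 kip/in.
r_n/Ω = (1/2.0) × 0.6 × 90 × (0.707 × 0.25) = 4.772 kip/in → adequate.

f_max ≈ 2.8 kip/in; adequate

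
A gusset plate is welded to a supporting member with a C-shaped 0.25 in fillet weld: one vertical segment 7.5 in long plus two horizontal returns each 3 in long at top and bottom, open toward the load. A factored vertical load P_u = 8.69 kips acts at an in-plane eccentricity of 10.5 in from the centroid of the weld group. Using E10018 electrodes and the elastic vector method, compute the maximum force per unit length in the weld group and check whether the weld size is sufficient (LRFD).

f_max ≈ 3.45 kip/in; adequate

E100XX → F_EXX = 100 ksi.
Total weld length L_w = 13.5 in. Treat welds as unit-width lines.
Centroid: x̄ = 2×3×1.5 / 13.5 = 0.6667 in from the vertical weld.
Polar moment about centroid: J = I_x + I_y = [7.5³/12 + 2×3×3.75²] + [7.5×0.6667² + 2(3³/12 + 3×0.8333²)] = 131.5 in³.
Direct shear f_v = P/L_w = 8.69 / 13.5 = 0.6437 kip/in (vertical).
Torsion M = P·e = 8.69 × 10.5 = 91.245 kip·in.
Critical point at (x, y) = (2.333, 3.75) from centroid. f_tx = M·y/J = 2.601 kip/in; f_ty = M·x/J = 1.619 kip/in.
Resultant f_max = √[f_tx² + (f_v + f_ty)²] = √[2.601² + (0.6437 + 1.619)²] = 3.448 kip/in.
Capacity per unit length: φr_n = 0.75 × 0.6 × 100 × (0.707 × 0.25) = 7.954 kip/in.
3.448 ≤ 7.954 → adequate.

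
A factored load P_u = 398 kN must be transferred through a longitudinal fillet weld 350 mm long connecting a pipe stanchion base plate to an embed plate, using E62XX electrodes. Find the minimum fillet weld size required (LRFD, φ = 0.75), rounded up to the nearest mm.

E62XX → F_EXX = 620 MPa.
Total weld length L = 350 mm.
Required throat t_e = P_u / (φ × 0.6 F_EXX × L) = 398 / (0.75 × 0.6 × 620 × 350 × 10⁻³) = 4.076 mm.
Required leg w = t_e / 0.707 = 5.765 mm → use 6 mm.

w = 6 mm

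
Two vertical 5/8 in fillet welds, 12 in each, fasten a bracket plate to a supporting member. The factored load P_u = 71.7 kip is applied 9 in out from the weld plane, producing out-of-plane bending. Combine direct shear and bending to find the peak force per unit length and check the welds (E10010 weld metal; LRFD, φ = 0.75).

E100XX → F_EXX = 100 ksi.
L_w = 2 × 12 = 24 in; section modulus (unit throat) S = 2 × L²/6 = 48 in².
Direct shear f_v = P/L_w = 71.7/24 = 2.988 kip/in.
Moment M = P × e = 71.7 × 9 = 645.3 kip·in; bending f_b = M/S = 13.44 kip/in.
f_max = √(f_v² + f_b²) = √(2.988² + 13.44²) = 13.77 kip/in.
φr_n = 0.75 × 0.6 × 100 × (0.707 × 0.625) = 19.88 kip/in → adequate.

f_max ≈ 13.8 kip/in; adequate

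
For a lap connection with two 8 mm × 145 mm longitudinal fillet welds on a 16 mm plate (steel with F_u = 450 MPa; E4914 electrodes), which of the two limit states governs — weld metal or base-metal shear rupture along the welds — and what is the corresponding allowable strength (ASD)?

R_n/Ω ≈ 241 kN (weld metal governs)

E49XX → F_EXX = 490 MPa.
t_e = 0.707 × 8 = 5.656 mm; L = 290 mm.
Weld metal: R_n/Ω = (1/2.0) × 0.6 × 490 × 5.656 × 290 × 10⁻³ = 241.1 kN.
Base metal (shear rupture): R_n/Ω = (1/2.0) × 0.6 × 450 × 16 × 290 × 10⁻³ = 626.4 kN.
Governing: weld metal.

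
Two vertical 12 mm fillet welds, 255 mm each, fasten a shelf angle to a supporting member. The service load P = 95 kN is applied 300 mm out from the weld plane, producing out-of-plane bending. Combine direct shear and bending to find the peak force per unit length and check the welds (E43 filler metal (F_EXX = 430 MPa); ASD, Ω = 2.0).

L_w = 2 × 255 = 510 mm; section modulus (unit throat) S = 2 × L²/6 = 21680 mm².
Direct shear f_v = P/L_w = 95×10³/510 = 186.3 N/mm.
Moment M = P × e = 95×10³ × 300 = 28500000 N·mm; bending f_b = M/S = 1315 N/mm.
f_max = √(f_v² + f_b²) = √(186.3² + 1315²) = 1328 N/mm.
r_n/Ω = (1/2.0) × 0.6 × 430 × (0.707 × 12) = 1094 N/mm → NOT adequate.

f_max ≈ 1330 N/mm; NOT adequate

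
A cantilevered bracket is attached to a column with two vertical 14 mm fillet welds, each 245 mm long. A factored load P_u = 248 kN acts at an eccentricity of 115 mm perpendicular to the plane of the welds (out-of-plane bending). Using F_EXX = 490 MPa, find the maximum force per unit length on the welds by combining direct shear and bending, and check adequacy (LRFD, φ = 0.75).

L_w = 2 × 245 = 490 mm; section modulus (unit throat) S = 2 × L²/6 = 20010 mm².
Direct shear f_v = P/L_w = 248×10³/490 = 506.1 N/mm.
Moment M = P × e = 248×10³ × 115 = 28520000 N·mm; bending f_b = M/S = 1425 N/mm.
f_max = √(f_v² + f_b²) = √(506.1² + 1425²) = 1513 N/mm.
φr_n = 0.75 × 0.6 × 490 × (0.707 × 14) = 2183 N/mm → adequate.

f_max ≈ 1510 N/mm; adequate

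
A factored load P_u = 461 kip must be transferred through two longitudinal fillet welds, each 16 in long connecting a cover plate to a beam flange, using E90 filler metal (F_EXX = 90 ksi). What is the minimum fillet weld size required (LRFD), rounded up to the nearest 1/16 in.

Total weld length L = 32 in.
Required throat t_e = P_u / (φ × 0.6 F_EXX × L) = 461 / (0.75 × 0.6 × 90 × 32) = 0.3557 in.
Required leg w = t_e / 0.707 = 0.5031 in → use 9/16 in.

w = 9/16 in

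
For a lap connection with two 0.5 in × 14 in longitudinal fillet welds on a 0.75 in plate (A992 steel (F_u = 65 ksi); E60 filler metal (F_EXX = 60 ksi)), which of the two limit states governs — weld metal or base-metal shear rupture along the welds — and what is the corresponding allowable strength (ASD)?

t_e = 0.707 × 0.5 = 0.3535 in; L = 28 in.
Weld metal: R_n/Ω = (1/2.0) × 0.6 × 60 × 0.3535 × 28 = 178.2 kip.
Base metal (shear rupture): R_n/Ω = (1/2.0) × 0.6 × 65 × 0.75 × 28 = 409.5 kip.
Governing: weld metal.

R_n/Ω ≈ 178 kip (weld metal governs)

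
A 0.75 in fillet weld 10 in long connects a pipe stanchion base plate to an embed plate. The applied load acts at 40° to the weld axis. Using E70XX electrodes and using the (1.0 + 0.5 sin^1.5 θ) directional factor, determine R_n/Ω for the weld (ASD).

R_n/Ω ≈ 140 kip

E70XX → F_EXX = 70 ksi.
t_e = 0.707 × 0.75 = 0.5302 in; A_we = 0.5302 × 10 = 5.303 in².
Directional factor: 1.0 + 0.5 sin^1.5(40°) = 1.258.
F_nw = 0.6 × 70 × 1.258 = 52.82 ksi.
R_n/Ω = (52.82 × 5.303) / 2.0 = 140 kip.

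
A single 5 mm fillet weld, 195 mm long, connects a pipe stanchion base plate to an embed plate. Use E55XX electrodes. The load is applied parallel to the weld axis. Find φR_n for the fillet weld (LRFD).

φR_n ≈ 171 kN

E55XX → F_EXX = 550 MPa.
Effective throat t_e = 0.707 × 5 = 3.535 mm.
Total length L = 195 mm; A_we = 3.535 × 195 = 689.3 mm².
F_nw = 0.6 F_EXX = 0.6 × 550 = 330 MPa.
φR_n = 0.75 × 330 × 689.3 × 10⁻³ = 170.6 kN.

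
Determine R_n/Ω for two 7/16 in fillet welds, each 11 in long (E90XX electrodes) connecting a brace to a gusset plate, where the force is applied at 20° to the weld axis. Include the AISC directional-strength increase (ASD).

R_n/Ω ≈ 202 kips

E90XX → F_EXX = 90 ksi.
t_e = 0.707 × 0.4375 = 0.3093 in; A_we = 0.3093 × 22 = 6.805 in².
Directional factor: 1.0 + 0.5 sin^1.5(20°) = 1.1.
F_nw = 0.6 × 90 × 1.1 = 59.4 ksi.
R_n/Ω = (59.4 × 6.805) / 2.0 = 202.1 kips.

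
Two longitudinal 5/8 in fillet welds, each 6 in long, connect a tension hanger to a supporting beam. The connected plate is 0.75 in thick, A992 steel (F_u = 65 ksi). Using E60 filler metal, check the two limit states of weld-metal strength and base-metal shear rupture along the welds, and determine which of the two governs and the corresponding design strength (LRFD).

φR_n ≈ 143 kips (weld metal governs)

E60XX → F_EXX = 60 ksi.
t_e = 0.707 × 0.625 = 0.4419 in; L = 12 in.
Weld metal: φR_n = 0.75 × 0.6 × 60 × 0.4419 × 12 = 143.2 kips.
Base metal (shear rupture): φR_n = 0.75 × 0.6 × 65 × 0.75 × 12 = 263.2 kips.
Governing: weld metal.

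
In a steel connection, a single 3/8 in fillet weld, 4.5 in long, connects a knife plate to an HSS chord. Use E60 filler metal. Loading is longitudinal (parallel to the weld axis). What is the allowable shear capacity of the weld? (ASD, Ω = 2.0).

E60XX → F_EXX = 60 ksi.
Effective throat t_e = 0.707 × 0.375 = 0.2651 in.
Total length L = 4.5 in; A_we = 0.2651 × 4.5 = 1.193 in².
F_nw = 0.6 F_EXX = 0.6 × 60 = 36 ksi.
R_n = 36 × 1.193 = 42.95 kip; R_n/Ω = 42.95/2.0 = 21.48 kip.

R_n/Ω ≈ 21.5 kip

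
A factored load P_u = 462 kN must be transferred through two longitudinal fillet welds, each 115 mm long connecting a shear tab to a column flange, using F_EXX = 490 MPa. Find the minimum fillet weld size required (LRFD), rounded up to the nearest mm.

w = 13 mm

Total weld length L = 230 mm.
Required throat t_e = P_u / (φ × 0.6 F_EXX × L) = 462 / (0.75 × 0.6 × 490 × 230 × 10⁻³) = 9.11 mm.
Required leg w = t_e / 0.707 = 12.89 mm → use 13 mm.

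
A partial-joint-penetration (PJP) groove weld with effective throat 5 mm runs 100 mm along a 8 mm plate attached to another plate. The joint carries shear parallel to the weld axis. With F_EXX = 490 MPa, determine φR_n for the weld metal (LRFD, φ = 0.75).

φR_n ≈ 110 kN

Effective throat (given) t_e = 5 mm.
A_we = 5 × 100 = 500 mm².
F_nw = 0.6 F_EXX = 294 MPa.
φR_n = 0.75 × 294 × 500 × 10⁻³ = 110.2 kN.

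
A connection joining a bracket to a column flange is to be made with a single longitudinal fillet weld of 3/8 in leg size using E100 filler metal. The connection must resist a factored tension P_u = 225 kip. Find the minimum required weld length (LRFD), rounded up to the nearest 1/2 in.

L = 19 in

E100XX → F_EXX = 100 ksi.
Throat t_e = 0.707 × 0.375 = 0.2651 in.
φr_n = 0.75 × 0.6 × 100 × 0.2651 = 11.93 kip/in.
L_req = P_u / φr_n = 225 / 11.93 = 18.86 in total.
Round up → use L = 19 in.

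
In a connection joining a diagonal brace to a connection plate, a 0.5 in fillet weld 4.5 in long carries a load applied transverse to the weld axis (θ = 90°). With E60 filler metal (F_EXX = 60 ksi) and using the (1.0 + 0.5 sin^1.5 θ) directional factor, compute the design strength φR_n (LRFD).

t_e = 0.707 × 0.5 = 0.3535 in; A_we = 0.3535 × 4.5 = 1.591 in².
Directional factor: 1.0 + 0.5 sin^1.5(90°) = 1.5.
F_nw = 0.6 × 60 × 1.5 = 54 ksi.
φR_n = 0.75 × 54 × 1.591 = 64.43 kip.

φR_n ≈ 64.4 kip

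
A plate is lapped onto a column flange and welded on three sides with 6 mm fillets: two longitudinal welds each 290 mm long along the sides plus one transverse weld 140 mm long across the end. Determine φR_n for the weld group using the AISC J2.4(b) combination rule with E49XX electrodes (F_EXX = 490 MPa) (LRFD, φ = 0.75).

φR_n ≈ 673 kN

t_e = 0.707 × 6 = 4.242 mm.
R_nwl = 0.6 × 490 × 4.242 × 580 × 10⁻³ = 723.3 kN (longitudinal, 2 welds).
R_nwt = 0.6 × 490 × 4.242 × 140 × 10⁻³ = 174.6 kN (transverse, base value).
(i) R_nwl + R_nwt = 897.9 kN; (ii) 0.85 R_nwl + 1.5 R_nwt = 876.7 kN.
R_n = max = 897.9 kN [governs: (i)]; φR_n = 673.5 kN.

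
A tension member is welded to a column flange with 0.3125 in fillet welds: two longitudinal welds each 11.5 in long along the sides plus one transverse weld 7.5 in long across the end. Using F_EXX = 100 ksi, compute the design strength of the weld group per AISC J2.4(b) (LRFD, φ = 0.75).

φR_n ≈ 306 kips

t_e = 0.707 × 0.3125 = 0.2209 in.
R_nwl = 0.6 × 100 × 0.2209 × 23 = 304.9 kips (longitudinal, 2 welds).
R_nwt = 0.6 × 100 × 0.2209 × 7.5 = 99.42 kips (transverse, base value).
(i) R_nwl + R_nwt = 404.3 kips; (ii) 0.85 R_nwl + 1.5 R_nwt = 408.3 kips.
R_n = max = 408.3 kips [governs: (ii)]; φR_n = 306.2 kips.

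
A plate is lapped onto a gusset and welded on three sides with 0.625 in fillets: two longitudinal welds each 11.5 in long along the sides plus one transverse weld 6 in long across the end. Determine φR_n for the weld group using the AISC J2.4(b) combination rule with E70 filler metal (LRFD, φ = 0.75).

φR_n ≈ 404 kip

E70XX → F_EXX = 70 ksi.
t_e = 0.707 × 0.625 = 0.4419 in.
R_nwl = 0.6 × 70 × 0.4419 × 23 = 426.9 kip (longitudinal, 2 welds).
R_nwt = 0.6 × 70 × 0.4419 × 6 = 111.4 kip (transverse, base value).
(i) R_nwl + R_nwt = 538.2 kip; (ii) 0.85 R_nwl + 1.5 R_nwt = 529.9 kip.
R_n = max = 538.2 kip [governs: (i)]; φR_n = 403.7 kip.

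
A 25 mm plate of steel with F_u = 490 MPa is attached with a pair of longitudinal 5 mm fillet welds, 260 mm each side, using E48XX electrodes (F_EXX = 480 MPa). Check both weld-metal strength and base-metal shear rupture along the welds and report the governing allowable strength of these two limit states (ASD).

R_n/Ω ≈ 265 kN (weld metal governs)

t_e = 0.707 × 5 = 3.535 mm; L = 520 mm.
Weld metal: R_n/Ω = (1/2.0) × 0.6 × 480 × 3.535 × 520 × 10⁻³ = 264.7 kN.
Base metal (shear rupture): R_n/Ω = (1/2.0) × 0.6 × 490 × 25 × 520 × 10⁻³ = 1911 kN.
Governing: weld metal.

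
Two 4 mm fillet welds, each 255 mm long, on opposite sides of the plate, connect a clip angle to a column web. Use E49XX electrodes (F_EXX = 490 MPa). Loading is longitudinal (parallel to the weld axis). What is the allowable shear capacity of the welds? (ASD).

Effective throat t_e = 0.707 × 4 = 2.828 mm.
Total length L = 510 mm; A_we = 2.828 × 510 = 1442 mm².
F_nw = 0.6 F_EXX = 0.6 × 490 = 294 MPa.
R_n = 294 × 1442 × 10⁻³ = 424 kN; R_n/Ω = 424/2.0 = 212 kN.

R_n/Ω ≈ 212 kN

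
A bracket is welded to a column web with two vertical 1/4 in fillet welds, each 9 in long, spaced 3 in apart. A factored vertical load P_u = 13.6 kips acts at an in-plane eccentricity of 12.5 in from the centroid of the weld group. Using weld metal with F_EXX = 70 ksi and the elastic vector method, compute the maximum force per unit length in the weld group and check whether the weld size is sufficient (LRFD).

f_max ≈ 5.27 kip/in; adequate

Total weld length L_w = 18 in. Treat welds as unit-width lines.
Polar moment about centroid: J = 2[d³/12 + d(b/2)²] = 2[9³/12 + 9×1.5²] = 162 in³.
Direct shear f_v = P/L_w = 13.6 / 18 = 0.7556 kip/in (vertical).
Torsion M = P·e = 13.6 × 12.5 = 170 kip·in.
Critical point at (x, y) = (1.5, 4.5) from centroid. f_tx = M·y/J = 4.722 kip/in; f_ty = M·x/J = 1.574 kip/in.
Resultant f_max = √[f_tx² + (f_v + f_ty)²] = √[4.722² + (0.7556 + 1.574)²] = 5.266 kip/in.
Capacity per unit length: φr_n = 0.75 × 0.6 × 70 × (0.707 × 0.25) = 5.568 kip/in.
5.266 ≤ 5.568 → adequate.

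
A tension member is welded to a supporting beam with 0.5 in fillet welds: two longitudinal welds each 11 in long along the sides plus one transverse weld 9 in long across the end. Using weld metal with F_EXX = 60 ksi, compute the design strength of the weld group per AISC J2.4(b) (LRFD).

φR_n ≈ 307 kips

t_e = 0.707 × 0.5 = 0.3535 in.
R_nwl = 0.6 × 60 × 0.3535 × 22 = 280 kips (longitudinal, 2 welds).
R_nwt = 0.6 × 60 × 0.3535 × 9 = 114.5 kips (transverse, base value).
(i) R_nwl + R_nwt = 394.5 kips; (ii) 0.85 R_nwl + 1.5 R_nwt = 409.8 kips.
R_n = max = 409.8 kips [governs: (ii)]; φR_n = 307.3 kips.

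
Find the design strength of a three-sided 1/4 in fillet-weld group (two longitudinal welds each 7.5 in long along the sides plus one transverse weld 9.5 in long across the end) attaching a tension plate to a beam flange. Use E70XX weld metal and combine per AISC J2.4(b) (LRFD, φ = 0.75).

φR_n ≈ 150 kips

E70XX → F_EXX = 70 ksi.
t_e = 0.707 × 0.25 = 0.1767 in.
R_nwl = 0.6 × 70 × 0.1767 × 15 = 111.4 kips (longitudinal, 2 welds).
R_nwt = 0.6 × 70 × 0.1767 × 9.5 = 70.52 kips (transverse, base value).
(i) R_nwl + R_nwt = 181.9 kips; (ii) 0.85 R_nwl + 1.5 R_nwt = 200.4 kips.
R_n = max = 200.4 kips [governs: (ii)]; φR_n = 150.3 kips.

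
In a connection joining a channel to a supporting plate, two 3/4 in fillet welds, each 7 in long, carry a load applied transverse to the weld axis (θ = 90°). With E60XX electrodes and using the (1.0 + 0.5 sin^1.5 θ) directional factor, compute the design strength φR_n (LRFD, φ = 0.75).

φR_n ≈ 301 kips

E60XX → F_EXX = 60 ksi.
t_e = 0.707 × 0.75 = 0.5302 in; A_we = 0.5302 × 14 = 7.423 in².
Directional factor: 1.0 + 0.5 sin^1.5(90°) = 1.5.
F_nw = 0.6 × 60 × 1.5 = 54 ksi.
φR_n = 0.75 × 54 × 7.423 = 300.7 kips.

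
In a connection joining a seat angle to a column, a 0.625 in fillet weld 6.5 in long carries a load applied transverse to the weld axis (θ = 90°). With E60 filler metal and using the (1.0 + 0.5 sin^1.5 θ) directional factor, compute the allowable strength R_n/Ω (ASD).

E60XX → F_EXX = 60 ksi.
t_e = 0.707 × 0.625 = 0.4419 in; A_we = 0.4419 × 6.5 = 2.872 in².
Directional factor: 1.0 + 0.5 sin^1.5(90°) = 1.5.
F_nw = 0.6 × 60 × 1.5 = 54 ksi.
R_n/Ω = (54 × 2.872) / 2.0 = 77.55 kip.

R_n/Ω ≈ 77.5 kip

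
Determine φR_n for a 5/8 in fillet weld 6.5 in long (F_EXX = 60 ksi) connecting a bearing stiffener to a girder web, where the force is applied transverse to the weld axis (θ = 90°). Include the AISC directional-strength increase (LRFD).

φR_n ≈ 116 kips

t_e = 0.707 × 0.625 = 0.4419 in; A_we = 0.4419 × 6.5 = 2.872 in².
Directional factor: 1.0 + 0.5 sin^1.5(90°) = 1.5.
F_nw = 0.6 × 60 × 1.5 = 54 ksi.
φR_n = 0.75 × 54 × 2.872 = 116.3 kips.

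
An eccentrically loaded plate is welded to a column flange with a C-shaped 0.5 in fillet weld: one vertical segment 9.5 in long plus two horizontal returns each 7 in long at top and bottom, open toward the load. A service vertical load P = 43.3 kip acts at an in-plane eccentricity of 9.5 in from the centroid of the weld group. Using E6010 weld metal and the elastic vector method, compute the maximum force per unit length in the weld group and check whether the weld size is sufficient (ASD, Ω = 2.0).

f_max ≈ 6.92 kip/in; NOT adequate

E60XX → F_EXX = 60 ksi.
Total weld length L_w = 23.5 in. Treat welds as unit-width lines.
Centroid: x̄ = 2×7×3.5 / 23.5 = 2.085 in from the vertical weld.
Polar moment about centroid: J = I_x + I_y = [9.5³/12 + 2×7×4.75²] + [9.5×2.085² + 2(7³/12 + 7×1.415²)] = 513.8 in³.
Direct shear f_v = P/L_w = 43.3 / 23.5 = 1.843 kip/in (vertical).
Torsion M = P·e = 43.3 × 9.5 = 411.35 kip·in.
Critical point at (x, y) = (4.915, 4.75) from centroid. f_tx = M·y/J = 3.803 kip/in; f_ty = M·x/J = 3.935 kip/in.
Resultant f_max = √[f_tx² + (f_v + f_ty)²] = √[3.803² + (1.843 + 3.935)²] = 6.916 kip/in.
Capacity per unit length: r_n/Ω = (1/2.0) × 0.6 × 60 × (0.707 × 0.5) = 6.363 kip/in.
6.916 > 6.363 → NOT adequate.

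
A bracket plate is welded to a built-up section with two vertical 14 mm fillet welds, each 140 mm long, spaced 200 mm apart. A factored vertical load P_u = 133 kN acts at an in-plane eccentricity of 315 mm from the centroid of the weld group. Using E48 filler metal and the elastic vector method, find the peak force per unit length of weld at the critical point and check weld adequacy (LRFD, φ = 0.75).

E48XX → F_EXX = 480 MPa.
Total weld length L_w = 280 mm. Treat welds as unit-width lines.
Polar moment about centroid: J = 2[d³/12 + d(b/2)²] = 2[140³/12 + 140×100²] = 3257000 mm³.
Direct shear f_v = P/L_w = 133×10³ / 280 = 475 N/mm (vertical).
Torsion M = P·e = 133×10³ × 315 = 41895000 N·mm.
Critical point at (x, y) = (100, 70) from centroid. f_tx = M·y/J = 900.3 N/mm; f_ty = M·x/J = 1286 N/mm.
Resultant f_max = √[f_tx² + (f_v + f_ty)²] = √[900.3² + (475 + 1286)²] = 1978 N/mm.
Capacity per unit length: φr_n = 0.75 × 0.6 × 480 × (0.707 × 14) = 2138 N/mm.
1978 ≤ 2138 → adequate.

f_max ≈ 1980 N/mm; adequate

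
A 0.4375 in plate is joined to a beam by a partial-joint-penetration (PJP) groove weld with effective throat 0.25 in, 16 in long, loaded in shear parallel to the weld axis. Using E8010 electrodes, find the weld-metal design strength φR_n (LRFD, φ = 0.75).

φR_n ≈ 144 kips

E80XX → F_EXX = 80 ksi.
Effective throat (given) t_e = 0.25 in.
A_we = 0.25 × 16 = 4 in².
F_nw = 0.6 F_EXX = 48 ksi.
φR_n = 0.75 × 48 × 4 = 144 kips.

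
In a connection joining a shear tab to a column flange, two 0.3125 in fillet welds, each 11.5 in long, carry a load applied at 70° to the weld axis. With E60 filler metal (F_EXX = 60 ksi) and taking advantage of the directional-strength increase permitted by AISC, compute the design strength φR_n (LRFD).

φR_n ≈ 200 kip

t_e = 0.707 × 0.3125 = 0.2209 in; A_we = 0.2209 × 23 = 5.082 in².
Directional factor: 1.0 + 0.5 sin^1.5(70°) = 1.455.
F_nw = 0.6 × 60 × 1.455 = 52.4 ksi.
φR_n = 0.75 × 52.4 × 5.082 = 199.7 kip.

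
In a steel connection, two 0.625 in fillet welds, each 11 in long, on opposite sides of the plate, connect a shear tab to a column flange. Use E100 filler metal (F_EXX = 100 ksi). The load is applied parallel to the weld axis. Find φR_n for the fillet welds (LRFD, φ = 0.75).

φR_n ≈ 437 kips

Effective throat t_e = 0.707 × 0.625 = 0.4419 in.
Total length L = 22 in; A_we = 0.4419 × 22 = 9.721 in².
F_nw = 0.6 F_EXX = 0.6 × 100 = 60 ksi.
φR_n = 0.75 × 60 × 9.721 = 437.5 kips.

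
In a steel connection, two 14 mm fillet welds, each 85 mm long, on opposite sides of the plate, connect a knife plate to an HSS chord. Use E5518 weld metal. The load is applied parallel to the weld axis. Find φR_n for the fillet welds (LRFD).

E55XX → F_EXX = 550 MPa.
Effective throat t_e = 0.707 × 14 = 9.898 mm.
Total length L = 170 mm; A_we = 9.898 × 170 = 1683 mm².
F_nw = 0.6 F_EXX = 0.6 × 550 = 330 MPa.
φR_n = 0.75 × 330 × 1683 × 10⁻³ = 416.5 kN.

φR_n ≈ 416 kN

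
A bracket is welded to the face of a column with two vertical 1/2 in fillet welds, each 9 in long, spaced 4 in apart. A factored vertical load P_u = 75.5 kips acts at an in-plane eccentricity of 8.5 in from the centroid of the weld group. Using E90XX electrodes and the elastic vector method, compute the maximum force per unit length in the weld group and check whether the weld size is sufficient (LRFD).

f_max ≈ 18.4 kip/in; NOT adequate

E90XX → F_EXX = 90 ksi.
Total weld length L_w = 18 in. Treat welds as unit-width lines.
Polar moment about centroid: J = 2[d³/12 + d(b/2)²] = 2[9³/12 + 9×2²] = 193.5 in³.
Direct shear f_v = P/L_w = 75.5 / 18 = 4.194 kip/in (vertical).
Torsion M = P·e = 75.5 × 8.5 = 641.75 kip·in.
Critical point at (x, y) = (2, 4.5) from centroid. f_tx = M·y/J = 14.92 kip/in; f_ty = M·x/J = 6.633 kip/in.
Resultant f_max = √[f_tx² + (f_v + f_ty)²] = √[14.92² + (4.194 + 6.633)²] = 18.44 kip/in.
Capacity per unit length: φr_n = 0.75 × 0.6 × 90 × (0.707 × 0.5) = 14.32 kip/in.
18.44 > 14.32 → NOT adequate.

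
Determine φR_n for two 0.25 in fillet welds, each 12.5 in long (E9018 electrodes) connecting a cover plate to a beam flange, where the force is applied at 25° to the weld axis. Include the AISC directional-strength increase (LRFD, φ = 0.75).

E90XX → F_EXX = 90 ksi.
t_e = 0.707 × 0.25 = 0.1767 in; A_we = 0.1767 × 25 = 4.419 in².
Directional factor: 1.0 + 0.5 sin^1.5(25°) = 1.137.
F_nw = 0.6 × 90 × 1.137 = 61.42 ksi.
φR_n = 0.75 × 61.42 × 4.419 = 203.5 kip.

φR_n ≈ 204 kip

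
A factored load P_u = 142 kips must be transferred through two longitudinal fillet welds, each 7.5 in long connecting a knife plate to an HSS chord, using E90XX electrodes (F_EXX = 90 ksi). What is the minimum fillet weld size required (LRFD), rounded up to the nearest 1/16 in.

Total weld length L = 15 in.
Required throat t_e = P_u / (φ × 0.6 F_EXX × L) = 142 / (0.75 × 0.6 × 90 × 15) = 0.2337 in.
Required leg w = t_e / 0.707 = 0.3306 in → use 3/8 in.

w = 3/8 in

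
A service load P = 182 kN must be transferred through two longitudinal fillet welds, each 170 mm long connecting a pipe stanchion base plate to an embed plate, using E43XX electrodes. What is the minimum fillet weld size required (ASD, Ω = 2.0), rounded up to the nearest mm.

w = 6 mm

E43XX → F_EXX = 430 MPa.
Total weld length L = 340 mm.
Required throat t_e = P × Ω / (0.6 F_EXX × L) = 182 × 2.0 / (0.6 × 430 × 340 × 10⁻³) = 4.15 mm.
Required leg w = t_e / 0.707 = 5.869 mm → use 6 mm.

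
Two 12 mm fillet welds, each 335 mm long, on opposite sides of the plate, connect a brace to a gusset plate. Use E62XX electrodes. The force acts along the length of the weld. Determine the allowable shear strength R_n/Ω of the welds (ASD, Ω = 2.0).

E62XX → F_EXX = 620 MPa.
Effective throat t_e = 0.707 × 12 = 8.484 mm.
Total length L = 670 mm; A_we = 8.484 × 670 = 5684 mm².
F_nw = 0.6 F_EXX = 0.6 × 620 = 372 MPa.
R_n = 372 × 5684 × 10⁻³ = 2115 kN; R_n/Ω = 2115/2.0 = 1057 kN.

R_n/Ω ≈ 1060 kN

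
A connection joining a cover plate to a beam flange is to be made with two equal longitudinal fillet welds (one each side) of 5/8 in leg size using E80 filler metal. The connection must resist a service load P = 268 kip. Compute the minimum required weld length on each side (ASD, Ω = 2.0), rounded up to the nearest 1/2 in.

E80XX → F_EXX = 80 ksi.
Throat t_e = 0.707 × 0.625 = 0.4419 in.
r_n/Ω = (0.6 × 80 × 0.4419) / 2.0 = 10.6 kip/in.
L_req = P / (r_n/Ω) = 268 / 10.6 = 25.27 in total.
Per side: 25.27 / 2 = 12.64 in.
Round up → use L = 13 in on each side.

L = 13 in on each side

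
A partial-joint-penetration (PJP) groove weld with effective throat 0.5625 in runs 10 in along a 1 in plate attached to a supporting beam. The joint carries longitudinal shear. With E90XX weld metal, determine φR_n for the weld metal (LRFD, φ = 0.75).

φR_n ≈ 228 kip

E90XX → F_EXX = 90 ksi.
Effective throat (given) t_e = 0.5625 in.
A_we = 0.5625 × 10 = 5.625 in².
F_nw = 0.6 F_EXX = 54 ksi.
φR_n = 0.75 × 54 × 5.625 = 227.8 kip.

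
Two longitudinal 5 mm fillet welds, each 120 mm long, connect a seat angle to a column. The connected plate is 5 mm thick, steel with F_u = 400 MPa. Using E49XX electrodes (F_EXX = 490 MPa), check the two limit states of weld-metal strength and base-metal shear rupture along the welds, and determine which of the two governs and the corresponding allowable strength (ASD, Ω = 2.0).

R_n/Ω ≈ 125 kN (weld metal governs)

t_e = 0.707 × 5 = 3.535 mm; L = 240 mm.
Weld metal: R_n/Ω = (1/2.0) × 0.6 × 490 × 3.535 × 240 × 10⁻³ = 124.7 kN.
Base metal (shear rupture): R_n/Ω = (1/2.0) × 0.6 × 400 × 5 × 240 × 10⁻³ = 144 kN.
Governing: weld metal.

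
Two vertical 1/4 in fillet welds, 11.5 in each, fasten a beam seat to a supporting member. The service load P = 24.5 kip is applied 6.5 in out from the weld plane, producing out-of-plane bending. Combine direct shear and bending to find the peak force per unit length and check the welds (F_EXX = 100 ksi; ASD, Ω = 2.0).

L_w = 2 × 11.5 = 23 in; section modulus (unit throat) S = 2 × L²/6 = 44.08 in².
Direct shear f_v = P/L_w = 24.5/23 = 1.065 kip/in.
Moment M = P × e = 24.5 × 6.5 = 159.25 kip·in; bending f_b = M/S = 3.612 kip/in.
f_max = √(f_v² + f_b²) = √(1.065² + 3.612²) = 3.766 kip/in.
r_n/Ω = (1/2.0) × 0.6 × 100 × (0.707 × 0.25) = 5.302 kip/in → adequate.

f_max ≈ 3.77 kip/in; adequate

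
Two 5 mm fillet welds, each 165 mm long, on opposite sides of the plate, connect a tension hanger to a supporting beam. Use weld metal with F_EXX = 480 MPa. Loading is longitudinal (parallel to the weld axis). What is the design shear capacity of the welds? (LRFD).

Effective throat t_e = 0.707 × 5 = 3.535 mm.
Total length L = 330 mm; A_we = 3.535 × 330 = 1167 mm².
F_nw = 0.6 F_EXX = 0.6 × 480 = 288 MPa.
φR_n = 0.75 × 288 × 1167 × 10⁻³ = 252 kN.

φR_n ≈ 252 kN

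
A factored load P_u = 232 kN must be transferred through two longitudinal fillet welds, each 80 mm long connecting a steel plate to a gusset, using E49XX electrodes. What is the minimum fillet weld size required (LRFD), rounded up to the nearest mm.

E49XX → F_EXX = 490 MPa.
Total weld length L = 160 mm.
Required throat t_e = P_u / (φ × 0.6 F_EXX × L) = 232 / (0.75 × 0.6 × 490 × 160 × 10⁻³) = 6.576 mm.
Required leg w = t_e / 0.707 = 9.301 mm → use 10 mm.

w = 10 mm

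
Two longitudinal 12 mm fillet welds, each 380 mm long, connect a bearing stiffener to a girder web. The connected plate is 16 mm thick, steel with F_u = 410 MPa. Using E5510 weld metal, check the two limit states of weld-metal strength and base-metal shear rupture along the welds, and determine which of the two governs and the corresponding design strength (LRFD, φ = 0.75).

E55XX → F_EXX = 550 MPa.
t_e = 0.707 × 12 = 8.484 mm; L = 760 mm.
Weld metal: φR_n = 0.75 × 0.6 × 550 × 8.484 × 760 × 10⁻³ = 1596 kN.
Base metal (shear rupture): φR_n = 0.75 × 0.6 × 410 × 16 × 760 × 10⁻³ = 2244 kN.
Governing: weld metal.

φR_n ≈ 1600 kN (weld metal governs)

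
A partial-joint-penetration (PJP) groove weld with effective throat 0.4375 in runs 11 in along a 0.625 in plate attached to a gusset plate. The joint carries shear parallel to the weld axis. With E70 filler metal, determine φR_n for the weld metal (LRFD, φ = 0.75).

φR_n ≈ 152 kip

E70XX → F_EXX = 70 ksi.
Effective throat (given) t_e = 0.4375 in.
A_we = 0.4375 × 11 = 4.812 in².
F_nw = 0.6 F_EXX = 42 ksi.
φR_n = 0.75 × 42 × 4.812 = 151.6 kip.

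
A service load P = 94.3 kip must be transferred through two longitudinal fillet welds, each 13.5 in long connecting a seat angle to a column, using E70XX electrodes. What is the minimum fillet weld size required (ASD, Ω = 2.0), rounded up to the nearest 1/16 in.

w = 1/4 in

E70XX → F_EXX = 70 ksi.
Total weld length L = 27 in.
Required throat t_e = P × Ω / (0.6 F_EXX × L) = 94.3 × 2.0 / (0.6 × 70 × 27) = 0.1663 in.
Required leg w = t_e / 0.707 = 0.2352 in → use 1/4 in.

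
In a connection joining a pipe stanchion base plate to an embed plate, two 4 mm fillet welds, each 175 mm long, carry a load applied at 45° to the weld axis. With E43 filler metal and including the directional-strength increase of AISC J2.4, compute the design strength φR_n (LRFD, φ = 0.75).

φR_n ≈ 248 kN

E43XX → F_EXX = 430 MPa.
t_e = 0.707 × 4 = 2.828 mm; A_we = 2.828 × 350 = 989.8 mm².
Directional factor: 1.0 + 0.5 sin^1.5(45°) = 1.297.
F_nw = 0.6 × 430 × 1.297 = 334.7 MPa.
φR_n = 0.75 × 334.7 × 989.8 × 10⁻³ = 248.5 kN.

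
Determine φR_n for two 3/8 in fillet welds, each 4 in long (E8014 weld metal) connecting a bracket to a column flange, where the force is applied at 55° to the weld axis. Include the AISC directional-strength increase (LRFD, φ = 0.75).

E80XX → F_EXX = 80 ksi.
t_e = 0.707 × 0.375 = 0.2651 in; A_we = 0.2651 × 8 = 2.121 in².
Directional factor: 1.0 + 0.5 sin^1.5(55°) = 1.371.
F_nw = 0.6 × 80 × 1.371 = 65.79 ksi.
φR_n = 0.75 × 65.79 × 2.121 = 104.7 kips.

φR_n ≈ 105 kips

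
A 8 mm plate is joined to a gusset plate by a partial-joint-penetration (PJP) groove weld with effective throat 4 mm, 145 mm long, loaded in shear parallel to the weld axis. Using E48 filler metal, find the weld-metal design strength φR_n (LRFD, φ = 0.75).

φR_n ≈ 125 kN

E48XX → F_EXX = 480 MPa.
Effective throat (given) t_e = 4 mm.
A_we = 4 × 145 = 580 mm².
F_nw = 0.6 F_EXX = 288 MPa.
φR_n = 0.75 × 288 × 580 × 10⁻³ = 125.3 kN.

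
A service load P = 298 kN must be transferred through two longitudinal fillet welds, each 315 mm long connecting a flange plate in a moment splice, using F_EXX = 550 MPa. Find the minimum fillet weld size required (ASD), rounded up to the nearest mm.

Total weld length L = 630 mm.
Required throat t_e = P × Ω / (0.6 F_EXX × L) = 298 × 2.0 / (0.6 × 550 × 630 × 10⁻³) = 2.867 mm.
Required leg w = t_e / 0.707 = 4.055 mm → use 5 mm.

w = 5 mm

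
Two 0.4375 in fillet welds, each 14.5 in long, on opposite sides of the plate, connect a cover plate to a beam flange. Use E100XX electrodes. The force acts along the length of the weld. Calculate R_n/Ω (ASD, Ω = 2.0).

E100XX → F_EXX = 100 ksi.
Effective throat t_e = 0.707 × 0.4375 = 0.3093 in.
Total length L = 29 in; A_we = 0.3093 × 29 = 8.97 in².
F_nw = 0.6 F_EXX = 0.6 × 100 = 60 ksi.
R_n = 60 × 8.97 = 538.2 kips; R_n/Ω = 538.2/2.0 = 269.1 kips.

R_n/Ω ≈ 269 kips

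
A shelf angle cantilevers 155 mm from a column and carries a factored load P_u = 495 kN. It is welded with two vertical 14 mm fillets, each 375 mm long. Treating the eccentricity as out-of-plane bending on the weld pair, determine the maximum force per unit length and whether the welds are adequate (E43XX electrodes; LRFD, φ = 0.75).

E43XX → F_EXX = 430 MPa.
L_w = 2 × 375 = 750 mm; section modulus (unit throat) S = 2 × L²/6 = 46880 mm².
Direct shear f_v = P/L_w = 495×10³/750 = 660 N/mm.
Moment M = P × e = 495×10³ × 155 = 76725000 N·mm; bending f_b = M/S = 1637 N/mm.
f_max = √(f_v² + f_b²) = √(660² + 1637²) = 1765 N/mm.
φr_n = 0.75 × 0.6 × 430 × (0.707 × 14) = 1915 N/mm → adequate.

f_max ≈ 1760 N/mm; adequate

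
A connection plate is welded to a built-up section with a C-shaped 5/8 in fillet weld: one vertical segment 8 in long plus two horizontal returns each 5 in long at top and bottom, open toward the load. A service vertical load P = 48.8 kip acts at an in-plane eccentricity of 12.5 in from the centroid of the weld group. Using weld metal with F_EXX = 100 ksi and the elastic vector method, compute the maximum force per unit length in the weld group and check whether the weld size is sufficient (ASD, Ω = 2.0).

f_max ≈ 15 kip/in; NOT adequate

Total weld length L_w = 18 in. Treat welds as unit-width lines.
Centroid: x̄ = 2×5×2.5 / 18 = 1.389 in from the vertical weld.
Polar moment about centroid: J = I_x + I_y = [8³/12 + 2×5×4²] + [8×1.389² + 2(5³/12 + 5×1.111²)] = 251.3 in³.
Direct shear f_v = P/L_w = 48.8 / 18 = 2.711 kip/in (vertical).
Torsion M = P·e = 48.8 × 12.5 = 610 kip·in.
Critical point at (x, y) = (3.611, 4) from centroid. f_tx = M·y/J = 9.71 kip/in; f_ty = M·x/J = 8.766 kip/in.
Resultant f_max = √[f_tx² + (f_v + f_ty)²] = √[9.71² + (2.711 + 8.766)²] = 15.03 kip/in.
Capacity per unit length: r_n/Ω = (1/2.0) × 0.6 × 100 × (0.707 × 0.625) = 13.26 kip/in.
15.03 > 13.26 → NOT adequate.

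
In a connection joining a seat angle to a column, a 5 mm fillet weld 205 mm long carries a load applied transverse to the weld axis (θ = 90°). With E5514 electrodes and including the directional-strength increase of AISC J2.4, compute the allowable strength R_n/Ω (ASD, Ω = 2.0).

R_n/Ω ≈ 179 kN

E55XX → F_EXX = 550 MPa.
t_e = 0.707 × 5 = 3.535 mm; A_we = 3.535 × 205 = 724.7 mm².
Directional factor: 1.0 + 0.5 sin^1.5(90°) = 1.5.
F_nw = 0.6 × 550 × 1.5 = 495 MPa.
R_n/Ω = (495 × 724.7) / 2.0 × 10⁻³ = 179.4 kN.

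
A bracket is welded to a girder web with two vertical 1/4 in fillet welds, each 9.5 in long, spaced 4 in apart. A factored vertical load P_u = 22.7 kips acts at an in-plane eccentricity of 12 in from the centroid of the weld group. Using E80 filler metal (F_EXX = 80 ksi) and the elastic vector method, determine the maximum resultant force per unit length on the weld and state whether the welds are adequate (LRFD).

f_max ≈ 6.96 kip/in; NOT adequate

Total weld length L_w = 19 in. Treat welds as unit-width lines.
Polar moment about centroid: J = 2[d³/12 + d(b/2)²] = 2[9.5³/12 + 9.5×2²] = 218.9 in³.
Direct shear f_v = P/L_w = 22.7 / 19 = 1.195 kip/in (vertical).
Torsion M = P·e = 22.7 × 12 = 272.4 kip·in.
Critical point at (x, y) = (2, 4.75) from centroid. f_tx = M·y/J = 5.911 kip/in; f_ty = M·x/J = 2.489 kip/in.
Resultant f_max = √[f_tx² + (f_v + f_ty)²] = √[5.911² + (1.195 + 2.489)²] = 6.965 kip/in.
Capacity per unit length: φr_n = 0.75 × 0.6 × 80 × (0.707 × 0.25) = 6.363 kip/in.
6.965 > 6.363 → NOT adequate.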